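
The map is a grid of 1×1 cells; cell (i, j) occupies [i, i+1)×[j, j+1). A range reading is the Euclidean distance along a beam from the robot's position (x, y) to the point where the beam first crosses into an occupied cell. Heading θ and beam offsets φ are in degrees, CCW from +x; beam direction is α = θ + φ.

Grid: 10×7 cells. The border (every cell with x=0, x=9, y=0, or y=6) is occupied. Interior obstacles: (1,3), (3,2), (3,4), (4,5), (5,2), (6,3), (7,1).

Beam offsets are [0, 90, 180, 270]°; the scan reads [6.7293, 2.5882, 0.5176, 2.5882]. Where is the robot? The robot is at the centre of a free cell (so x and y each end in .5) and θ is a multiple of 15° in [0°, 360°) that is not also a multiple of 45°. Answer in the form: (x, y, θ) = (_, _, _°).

(x, y, θ) = (2.5, 3.5, 15°)

Enumerate (i+0.5, j+0.5, θ) over the 33 free cells and 16 admissible headings. For each, cast all 4 beams and compare to the given ranges.
  (2.5, 1.5, 195°): beam 1 = 1.5529 ≠ 6.7293 ✗
  (5.5, 3.5, 195°): beam 1 = 1.9319 ≠ 6.7293 ✗
  (2.5, 1.5, 240°): beam 1 = 0.5774 ≠ 6.7293 ✗
  …
  (2.5, 3.5, 15°): r_1=6.7293, r_2=2.5882, r_3=0.5176, r_4=2.5882 — all match ✓
Only this pose fits every beam.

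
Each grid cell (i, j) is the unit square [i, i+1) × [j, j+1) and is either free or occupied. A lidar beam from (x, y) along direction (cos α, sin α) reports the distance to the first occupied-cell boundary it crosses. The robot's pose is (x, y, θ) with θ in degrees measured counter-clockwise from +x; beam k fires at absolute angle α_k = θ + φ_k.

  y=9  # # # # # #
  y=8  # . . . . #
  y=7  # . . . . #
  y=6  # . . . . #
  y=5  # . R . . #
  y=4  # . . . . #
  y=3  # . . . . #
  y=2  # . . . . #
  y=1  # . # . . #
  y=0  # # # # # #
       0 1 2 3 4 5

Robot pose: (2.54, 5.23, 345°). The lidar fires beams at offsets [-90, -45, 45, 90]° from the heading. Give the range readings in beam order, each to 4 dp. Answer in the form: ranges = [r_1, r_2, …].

beam 1: φ=-90°, α=255°
  dir = (cos 255°, sin 255°) = (-0.2588, -0.9659); from cell (2,5)
  next x-line at t=2.0864, next y-line at t=0.2381; Δt_x=3.8637, Δt_y=1.0353
    y: enter (2,4) at t=0.2381
    y: enter (2,3) at t=1.2734
    x: enter (1,3) at t=2.0864
    y: enter (1,2) at t=2.3087
    y: enter (1,1) at t=3.3439
    y: enter (1,0) at t=4.3792 ← occupied
  → r_1 = 4.3792
beam 2: φ=-45°, α=300°
  dir = (cos 300°, sin 300°) = (0.5000, -0.8660); from cell (2,5)
  next x-line at t=0.9200, next y-line at t=0.2656; Δt_x=2.0000, Δt_y=1.1547
    y: enter (2,4) at t=0.2656
    x: enter (3,4) at t=0.9200
    y: enter (3,3) at t=1.4203
    y: enter (3,2) at t=2.5750
    x: enter (4,2) at t=2.9200
    y: enter (4,1) at t=3.7297
    y: enter (4,0) at t=4.8844 ← occupied
  → r_2 = 4.8844
beam 3: φ=45°, α=30°
  dir = (cos 30°, sin 30°) = (0.8660, 0.5000); from cell (2,5)
  next x-line at t=0.5312, next y-line at t=1.5400; Δt_x=1.1547, Δt_y=2.0000
    x: enter (3,5) at t=0.5312
    y: enter (3,6) at t=1.5400
    x: enter (4,6) at t=1.6859
    x: enter (5,6) at t=2.8406 ← occupied
  → r_3 = 2.8406
beam 4: φ=90°, α=75°
  dir = (cos 75°, sin 75°) = (0.2588, 0.9659); from cell (2,5)
  next x-line at t=1.7773, next y-line at t=0.7972; Δt_x=3.8637, Δt_y=1.0353
    y: enter (2,6) at t=0.7972
    x: enter (3,6) at t=1.7773
    y: enter (3,7) at t=1.8324
    y: enter (3,8) at t=2.8677
    y: enter (3,9) at t=3.9030 ← occupied
  → r_4 = 3.9030

ranges = [4.3792, 4.8844, 2.8406, 3.9030]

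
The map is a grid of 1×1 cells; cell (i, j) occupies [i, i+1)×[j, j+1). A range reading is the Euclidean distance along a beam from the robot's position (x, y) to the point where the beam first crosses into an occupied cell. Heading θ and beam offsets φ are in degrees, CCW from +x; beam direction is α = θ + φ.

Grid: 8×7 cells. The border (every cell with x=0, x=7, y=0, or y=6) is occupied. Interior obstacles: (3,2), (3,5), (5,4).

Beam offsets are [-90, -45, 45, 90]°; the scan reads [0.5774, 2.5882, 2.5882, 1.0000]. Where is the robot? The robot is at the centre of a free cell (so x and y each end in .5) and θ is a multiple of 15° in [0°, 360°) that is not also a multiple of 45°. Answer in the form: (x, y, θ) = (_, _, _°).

(x, y, θ) = (4.5, 5.5, 300°)

The pose lattice has 27·16 = 432 candidates. Test each by forward raycasting.
  (5.5, 2.5, 330°): beam 1 = 1.7321 ≠ 0.5774 ✗
  (4.5, 5.5, 255°): beam 1 = 0.5176 ≠ 0.5774 ✗
  (4.5, 5.5, 60°): beam 1 = 1.0000 ≠ 0.5774 ✗
  (1.5, 3.5, 15°): beam 1 = 2.5882 ≠ 0.5774 ✗
  …
  (4.5, 5.5, 300°): r_1=0.5774, r_2=2.5882, r_3=2.5882, r_4=1.0000 — all match ✓
No second candidate reproduces the full scan.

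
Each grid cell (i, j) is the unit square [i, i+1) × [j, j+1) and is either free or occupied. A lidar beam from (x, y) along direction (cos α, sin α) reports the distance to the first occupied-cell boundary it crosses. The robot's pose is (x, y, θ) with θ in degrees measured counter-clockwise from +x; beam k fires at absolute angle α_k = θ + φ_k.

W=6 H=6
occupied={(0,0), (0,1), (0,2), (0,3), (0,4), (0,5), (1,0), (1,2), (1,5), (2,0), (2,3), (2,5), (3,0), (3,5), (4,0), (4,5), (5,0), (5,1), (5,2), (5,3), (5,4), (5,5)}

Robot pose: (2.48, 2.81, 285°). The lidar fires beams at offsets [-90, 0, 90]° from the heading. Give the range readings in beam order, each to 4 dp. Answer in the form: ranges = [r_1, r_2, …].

beam 1: φ=-90°, α=195°
  dir = (cos 195°, sin 195°) = (-0.9659, -0.2588); from cell (2,2)
  next x-line at t=0.4969, next y-line at t=3.1296; Δt_x=1.0353, Δt_y=3.8637
    x: enter (1,2) at t=0.4969 ← occupied
  → r_1 = 0.4969
beam 2: φ=0°, α=285°
  dir = (cos 285°, sin 285°) = (0.2588, -0.9659); from cell (2,2)
  next x-line at t=2.0091, next y-line at t=0.8386; Δt_x=3.8637, Δt_y=1.0353
    y: enter (2,1) at t=0.8386
    y: enter (2,0) at t=1.8738 ← occupied
  → r_2 = 1.8738
beam 3: φ=90°, α=15°
  dir = (cos 15°, sin 15°) = (0.9659, 0.2588); from cell (2,2)
  next x-line at t=0.5383, next y-line at t=0.7341; Δt_x=1.0353, Δt_y=3.8637
    x: enter (3,2) at t=0.5383
    y: enter (3,3) at t=0.7341
    x: enter (4,3) at t=1.5736
    x: enter (5,3) at t=2.6089 ← occupied
  → r_3 = 2.6089

ranges = [0.4969, 1.8738, 2.6089]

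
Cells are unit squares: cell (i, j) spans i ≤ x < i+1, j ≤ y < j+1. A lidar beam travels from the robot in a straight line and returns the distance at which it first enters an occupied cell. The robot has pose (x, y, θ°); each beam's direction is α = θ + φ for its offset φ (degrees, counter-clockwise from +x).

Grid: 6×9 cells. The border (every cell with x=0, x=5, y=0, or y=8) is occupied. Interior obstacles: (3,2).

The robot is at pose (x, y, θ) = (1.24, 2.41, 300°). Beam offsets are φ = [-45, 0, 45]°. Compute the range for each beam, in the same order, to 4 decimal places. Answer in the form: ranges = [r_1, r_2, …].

ranges = [0.9273, 1.6281, 3.8926]

beam 1: φ=-45°, α=255°
  dir = (cos 255°, sin 255°) = (-0.2588, -0.9659); from cell (1,2)
  next x-line at t=0.9273, next y-line at t=0.4245; Δt_x=3.8637, Δt_y=1.0353
    y: enter (1,1) at t=0.4245
    x: enter (0,1) at t=0.9273 ← occupied
  → r_1 = 0.9273
beam 2: φ=0°, α=300°
  dir = (cos 300°, sin 300°) = (0.5000, -0.8660); from cell (1,2)
  next x-line at t=1.5200, next y-line at t=0.4734; Δt_x=2.0000, Δt_y=1.1547
    y: enter (1,1) at t=0.4734
    x: enter (2,1) at t=1.5200
    y: enter (2,0) at t=1.6281 ← occupied
  → r_2 = 1.6281
beam 3: φ=45°, α=345°
  dir = (cos 345°, sin 345°) = (0.9659, -0.2588); from cell (1,2)
  next x-line at t=0.7868, next y-line at t=1.5841; Δt_x=1.0353, Δt_y=3.8637
    x: enter (2,2) at t=0.7868
    y: enter (2,1) at t=1.5841
    x: enter (3,1) at t=1.8221
    x: enter (4,1) at t=2.8574
    x: enter (5,1) at t=3.8926 ← occupied
  → r_3 = 3.8926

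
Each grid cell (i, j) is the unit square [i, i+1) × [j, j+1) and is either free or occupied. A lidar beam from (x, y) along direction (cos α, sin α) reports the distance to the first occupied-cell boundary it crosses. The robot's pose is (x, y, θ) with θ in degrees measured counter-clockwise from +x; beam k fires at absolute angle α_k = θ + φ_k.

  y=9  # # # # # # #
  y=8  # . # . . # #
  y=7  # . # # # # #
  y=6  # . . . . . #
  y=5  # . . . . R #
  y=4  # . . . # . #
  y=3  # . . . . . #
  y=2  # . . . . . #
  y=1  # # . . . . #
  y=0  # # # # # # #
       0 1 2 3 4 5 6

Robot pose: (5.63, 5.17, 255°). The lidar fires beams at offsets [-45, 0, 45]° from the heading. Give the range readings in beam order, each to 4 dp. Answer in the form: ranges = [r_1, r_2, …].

ranges = [0.7275, 4.3171, 0.7400]

beam 1: φ=-45°, α=210°
  d=(-0.8660,-0.5000)  start (5,5)  tX=0.7275 tY=0.3400  stride 1/|dx|=1.1547 1/|dy|=2.0000
    cross y-line → (5,4), t=0.3400
    cross x-line → (4,4), t=0.7275 (wall)
  → r_1 = 0.7275
beam 2: φ=0°, α=255°
  d=(-0.2588,-0.9659)  start (5,5)  tX=2.4341 tY=0.1760  stride 1/|dx|=3.8637 1/|dy|=1.0353
    cross y-line → (5,4), t=0.1760
    cross y-line → (5,3), t=1.2113
    cross y-line → (5,2), t=2.2465
    cross x-line → (4,2), t=2.4341
    cross y-line → (4,1), t=3.2818
    cross y-line → (4,0), t=4.3171 (wall)
  → r_2 = 4.3171
beam 3: φ=45°, α=300°
  d=(0.5000,-0.8660)  start (5,5)  tX=0.7400 tY=0.1963  stride 1/|dx|=2.0000 1/|dy|=1.1547
    cross y-line → (5,4), t=0.1963
    cross x-line → (6,4), t=0.7400 (wall)
  → r_3 = 0.7400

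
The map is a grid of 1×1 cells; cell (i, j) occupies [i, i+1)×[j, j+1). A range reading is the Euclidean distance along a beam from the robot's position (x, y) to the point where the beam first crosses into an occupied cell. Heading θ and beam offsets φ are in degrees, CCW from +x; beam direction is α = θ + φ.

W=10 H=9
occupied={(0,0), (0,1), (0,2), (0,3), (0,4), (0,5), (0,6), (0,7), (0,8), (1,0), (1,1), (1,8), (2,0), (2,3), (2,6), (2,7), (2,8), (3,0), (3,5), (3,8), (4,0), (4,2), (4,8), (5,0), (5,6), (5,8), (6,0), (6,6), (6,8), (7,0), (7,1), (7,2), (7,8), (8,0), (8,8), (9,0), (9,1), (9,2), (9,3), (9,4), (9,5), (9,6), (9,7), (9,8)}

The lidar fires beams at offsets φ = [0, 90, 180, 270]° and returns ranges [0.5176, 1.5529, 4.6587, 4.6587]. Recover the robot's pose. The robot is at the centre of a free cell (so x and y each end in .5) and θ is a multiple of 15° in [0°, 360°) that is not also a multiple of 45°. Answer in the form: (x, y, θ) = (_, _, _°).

(x, y, θ) = (5.5, 1.5, 255°)

The pose lattice has 46·16 = 736 candidates. Test each by forward raycasting.
  (2.5, 4.5, 15°): beam 1 = 6.7293 ≠ 0.5176 ✗
  (7.5, 5.5, 75°): beam 1 = 2.5882 ≠ 0.5176 ✗
  (1.5, 5.5, 300°): beam 1 = 1.7321 ≠ 0.5176 ✗
  …
  (5.5, 1.5, 255°): r_1=0.5176, r_2=1.5529, r_3=4.6587, r_4=4.6587 — all match ✓
Unique over the lattice → pose = (5.5, 1.5, 255°).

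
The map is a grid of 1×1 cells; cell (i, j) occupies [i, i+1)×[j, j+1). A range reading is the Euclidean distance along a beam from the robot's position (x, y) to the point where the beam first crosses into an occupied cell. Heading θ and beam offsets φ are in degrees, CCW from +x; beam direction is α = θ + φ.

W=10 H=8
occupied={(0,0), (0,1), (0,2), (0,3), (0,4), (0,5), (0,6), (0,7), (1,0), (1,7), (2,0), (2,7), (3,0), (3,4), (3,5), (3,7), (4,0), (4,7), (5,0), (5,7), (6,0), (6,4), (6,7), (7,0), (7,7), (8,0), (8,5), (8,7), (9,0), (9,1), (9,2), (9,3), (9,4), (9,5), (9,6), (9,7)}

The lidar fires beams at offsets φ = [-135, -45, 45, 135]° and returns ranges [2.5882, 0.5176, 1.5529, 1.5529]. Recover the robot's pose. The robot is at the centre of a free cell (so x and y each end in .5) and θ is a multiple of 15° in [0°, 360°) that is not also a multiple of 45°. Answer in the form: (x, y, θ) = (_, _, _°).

(x, y, θ) = (6.5, 5.5, 330°)

The pose lattice has 44·16 = 704 candidates. Test each by forward raycasting.
  (7.5, 1.5, 60°): beam 1 = 0.5176 ≠ 2.5882 ✗
  (2.5, 4.5, 285°): beam 1 = 1.7321 ≠ 2.5882 ✗
  (1.5, 3.5, 255°): beam 1 = 1.0000 ≠ 2.5882 ✗
  (4.5, 3.5, 300°): beam 1 = 3.6235 ≠ 2.5882 ✗
  …
  (6.5, 5.5, 330°): r_1=2.5882, r_2=0.5176, r_3=1.5529, r_4=1.5529 — all match ✓
Only this pose fits every beam.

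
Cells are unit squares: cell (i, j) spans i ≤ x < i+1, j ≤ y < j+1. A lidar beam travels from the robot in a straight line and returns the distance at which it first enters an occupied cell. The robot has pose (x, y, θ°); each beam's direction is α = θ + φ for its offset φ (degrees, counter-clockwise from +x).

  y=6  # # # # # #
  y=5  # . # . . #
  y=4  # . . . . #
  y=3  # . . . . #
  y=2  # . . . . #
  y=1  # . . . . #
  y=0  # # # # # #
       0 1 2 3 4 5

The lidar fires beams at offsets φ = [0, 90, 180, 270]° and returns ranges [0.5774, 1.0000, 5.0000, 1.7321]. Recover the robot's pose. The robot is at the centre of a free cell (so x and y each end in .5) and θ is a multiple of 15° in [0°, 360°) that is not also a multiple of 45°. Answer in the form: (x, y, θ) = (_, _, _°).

(x, y, θ) = (2.5, 1.5, 240°)

Candidates: 19 free-cell centres × 16 headings = 304 poses. Raycast each; keep the one whose scan matches to 4 dp.
  (3.5, 4.5, 120°): beam 1 = 1.0000 ≠ 0.5774 ✗
  (1.5, 4.5, 75°): beam 1 = 1.5529 ≠ 0.5774 ✗
  (2.5, 2.5, 105°): beam 1 = 3.6235 ≠ 0.5774 ✗
  (4.5, 2.5, 75°): beam 1 = 1.9319 ≠ 0.5774 ✗
  (2.5, 3.5, 30°): beam 1 = 2.8868 ≠ 0.5774 ✗
  …
  (2.5, 1.5, 240°): r_1=0.5774, r_2=1.0000, r_3=5.0000, r_4=1.7321 — all match ✓
Only this pose fits every beam.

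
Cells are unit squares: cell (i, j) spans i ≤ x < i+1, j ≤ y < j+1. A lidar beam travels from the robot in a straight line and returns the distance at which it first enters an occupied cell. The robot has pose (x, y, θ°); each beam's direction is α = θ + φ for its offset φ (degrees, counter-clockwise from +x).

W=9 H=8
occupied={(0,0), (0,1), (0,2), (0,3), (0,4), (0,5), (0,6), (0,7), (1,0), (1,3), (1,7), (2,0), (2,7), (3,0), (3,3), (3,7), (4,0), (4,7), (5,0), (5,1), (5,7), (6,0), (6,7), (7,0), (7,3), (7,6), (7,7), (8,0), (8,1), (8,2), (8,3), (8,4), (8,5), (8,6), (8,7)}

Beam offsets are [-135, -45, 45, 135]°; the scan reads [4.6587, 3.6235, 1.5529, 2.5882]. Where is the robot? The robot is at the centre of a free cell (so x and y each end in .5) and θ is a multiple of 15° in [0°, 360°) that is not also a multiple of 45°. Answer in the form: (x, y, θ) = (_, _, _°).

Candidates: 37 free-cell centres × 16 headings = 592 poses. Raycast each; keep the one whose scan matches to 4 dp.
  (4.5, 2.5, 195°): beam 1 = 5.0000 ≠ 4.6587 ✗
  (6.5, 5.5, 150°): beam 1 = 1.5529 ≠ 4.6587 ✗
  (1.5, 4.5, 60°): beam 1 = 0.5176 ≠ 4.6587 ✗
  …
  (4.5, 2.5, 240°): r_1=4.6587, r_2=3.6235, r_3=1.5529, r_4=2.5882 — all match ✓
Unique over the lattice → pose = (4.5, 2.5, 240°).

(x, y, θ) = (4.5, 2.5, 240°)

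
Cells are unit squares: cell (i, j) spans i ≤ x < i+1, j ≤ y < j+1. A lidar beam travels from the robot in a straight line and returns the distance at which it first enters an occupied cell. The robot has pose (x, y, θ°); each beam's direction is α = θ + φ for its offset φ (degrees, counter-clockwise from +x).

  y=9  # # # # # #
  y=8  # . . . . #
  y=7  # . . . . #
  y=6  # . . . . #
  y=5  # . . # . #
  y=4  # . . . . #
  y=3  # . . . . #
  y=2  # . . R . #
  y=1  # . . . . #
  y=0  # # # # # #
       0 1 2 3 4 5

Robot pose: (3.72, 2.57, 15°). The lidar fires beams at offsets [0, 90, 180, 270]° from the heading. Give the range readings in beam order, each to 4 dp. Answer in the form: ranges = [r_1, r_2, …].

beam 1: φ=0°, α=15°
  cosα=0.9659 sinα=0.2588 | (3,2) | tMaxX 0.2899 tMaxY 1.6614 | tΔX 1.0353 tΔY 3.8637
    t=0.2899 [x] (4,2)
    t=1.3252 [x] (5,2) — stop
  → r_1 = 1.3252
beam 2: φ=90°, α=105°
  cosα=-0.2588 sinα=0.9659 | (3,2) | tMaxX 2.7819 tMaxY 0.4452 | tΔX 3.8637 tΔY 1.0353
    t=0.4452 [y] (3,3)
    t=1.4804 [y] (3,4)
    t=2.5157 [y] (3,5) — stop
  → r_2 = 2.5157
beam 3: φ=180°, α=195°
  cosα=-0.9659 sinα=-0.2588 | (3,2) | tMaxX 0.7454 tMaxY 2.2023 | tΔX 1.0353 tΔY 3.8637
    t=0.7454 [x] (2,2)
    t=1.7807 [x] (1,2)
    t=2.2023 [y] (1,1)
    t=2.8160 [x] (0,1) — stop
  → r_3 = 2.8160
beam 4: φ=270°, α=285°
  cosα=0.2588 sinα=-0.9659 | (3,2) | tMaxX 1.0818 tMaxY 0.5901 | tΔX 3.8637 tΔY 1.0353
    t=0.5901 [y] (3,1)
    t=1.0818 [x] (4,1)
    t=1.6254 [y] (4,0) — stop
  → r_4 = 1.6254

ranges = [1.3252, 2.5157, 2.8160, 1.6254]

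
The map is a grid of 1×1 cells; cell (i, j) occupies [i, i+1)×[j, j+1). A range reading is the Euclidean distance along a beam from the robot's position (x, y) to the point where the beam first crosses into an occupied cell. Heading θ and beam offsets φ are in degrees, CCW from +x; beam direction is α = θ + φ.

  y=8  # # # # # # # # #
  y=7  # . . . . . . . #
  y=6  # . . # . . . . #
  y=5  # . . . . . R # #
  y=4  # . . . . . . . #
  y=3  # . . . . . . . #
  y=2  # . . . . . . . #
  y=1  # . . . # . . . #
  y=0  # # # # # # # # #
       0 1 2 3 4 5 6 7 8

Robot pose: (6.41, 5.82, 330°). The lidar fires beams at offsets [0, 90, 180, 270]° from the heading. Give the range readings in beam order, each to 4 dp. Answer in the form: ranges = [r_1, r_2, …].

beam 1: φ=0°, α=330°
  direction (0.8660, -0.5000); cell (6,5); t to first gridline: x 0.6813, y 1.6400 (then +1.1547 / +2.0000)
    (7,5) via x @ 0.6813  # hit
  → r_1 = 0.6813
beam 2: φ=90°, α=60°
  direction (0.5000, 0.8660); cell (6,5); t to first gridline: x 1.1800, y 0.2078 (then +2.0000 / +1.1547)
    (6,6) via y @ 0.2078
    (7,6) via x @ 1.1800
    (7,7) via y @ 1.3625
    (7,8) via y @ 2.5172  # hit
  → r_2 = 2.5172
beam 3: φ=180°, α=150°
  direction (-0.8660, 0.5000); cell (6,5); t to first gridline: x 0.4734, y 0.3600 (then +1.1547 / +2.0000)
    (6,6) via y @ 0.3600
    (5,6) via x @ 0.4734
    (4,6) via x @ 1.6281
    (4,7) via y @ 2.3600
    (3,7) via x @ 2.7828
    (2,7) via x @ 3.9375
    (2,8) via y @ 4.3600  # hit
  → r_3 = 4.3600
beam 4: φ=270°, α=240°
  direction (-0.5000, -0.8660); cell (6,5); t to first gridline: x 0.8200, y 0.9469 (then +2.0000 / +1.1547)
    (5,5) via x @ 0.8200
    (5,4) via y @ 0.9469
    (5,3) via y @ 2.1016
    (4,3) via x @ 2.8200
    (4,2) via y @ 3.2563
    (4,1) via y @ 4.4110  # hit
  → r_4 = 4.4110

ranges = [0.6813, 2.5172, 4.3600, 4.4110]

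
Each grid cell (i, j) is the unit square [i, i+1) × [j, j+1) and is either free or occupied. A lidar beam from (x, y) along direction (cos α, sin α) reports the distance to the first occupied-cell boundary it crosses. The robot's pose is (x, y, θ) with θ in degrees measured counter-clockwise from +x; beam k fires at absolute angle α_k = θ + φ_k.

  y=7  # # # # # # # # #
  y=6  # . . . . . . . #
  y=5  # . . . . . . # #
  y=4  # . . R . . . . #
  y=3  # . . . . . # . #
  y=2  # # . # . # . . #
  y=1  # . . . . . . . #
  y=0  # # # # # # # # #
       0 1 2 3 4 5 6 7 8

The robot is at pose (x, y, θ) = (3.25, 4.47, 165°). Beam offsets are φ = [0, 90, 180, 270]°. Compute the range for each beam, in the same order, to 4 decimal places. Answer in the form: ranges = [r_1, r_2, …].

beam 1: φ=0°, α=165°
  direction (-0.9659, 0.2588); cell (3,4); t to first gridline: x 0.2588, y 2.0478 (then +1.0353 / +3.8637)
    (2,4) via x @ 0.2588
    (1,4) via x @ 1.2941
    (1,5) via y @ 2.0478
    (0,5) via x @ 2.3294  # hit
  → r_1 = 2.3294
beam 2: φ=90°, α=255°
  direction (-0.2588, -0.9659); cell (3,4); t to first gridline: x 0.9659, y 0.4866 (then +3.8637 / +1.0353)
    (3,3) via y @ 0.4866
    (2,3) via x @ 0.9659
    (2,2) via y @ 1.5219
    (2,1) via y @ 2.5571
    (2,0) via y @ 3.5924  # hit
  → r_2 = 3.5924
beam 3: φ=180°, α=345°
  direction (0.9659, -0.2588); cell (3,4); t to first gridline: x 0.7765, y 1.8159 (then +1.0353 / +3.8637)
    (4,4) via x @ 0.7765
    (5,4) via x @ 1.8117
    (5,3) via y @ 1.8159
    (6,3) via x @ 2.8470  # hit
  → r_3 = 2.8470
beam 4: φ=270°, α=75°
  direction (0.2588, 0.9659); cell (3,4); t to first gridline: x 2.8978, y 0.5487 (then +3.8637 / +1.0353)
    (3,5) via y @ 0.5487
    (3,6) via y @ 1.5840
    (3,7) via y @ 2.6192  # hit
  → r_4 = 2.6192

ranges = [2.3294, 3.5924, 2.8470, 2.6192]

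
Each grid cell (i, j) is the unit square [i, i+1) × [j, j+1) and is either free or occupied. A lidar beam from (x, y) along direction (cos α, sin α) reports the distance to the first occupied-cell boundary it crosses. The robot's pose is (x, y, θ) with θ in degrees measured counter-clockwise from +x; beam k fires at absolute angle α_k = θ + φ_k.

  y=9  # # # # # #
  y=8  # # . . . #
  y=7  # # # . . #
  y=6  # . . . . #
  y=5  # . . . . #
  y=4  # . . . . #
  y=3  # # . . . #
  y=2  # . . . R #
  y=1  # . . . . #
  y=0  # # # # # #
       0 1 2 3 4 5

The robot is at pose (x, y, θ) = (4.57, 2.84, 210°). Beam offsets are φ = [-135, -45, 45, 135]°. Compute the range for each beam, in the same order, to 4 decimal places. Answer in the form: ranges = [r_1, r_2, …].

beam 1: φ=-135°, α=75°
  cosα=0.2588 sinα=0.9659 | (4,2) | tMaxX 1.6614 tMaxY 0.1656 | tΔX 3.8637 tΔY 1.0353
    t=0.1656 [y] (4,3)
    t=1.2009 [y] (4,4)
    t=1.6614 [x] (5,4) — stop
  → r_1 = 1.6614
beam 2: φ=-45°, α=165°
  cosα=-0.9659 sinα=0.2588 | (4,2) | tMaxX 0.5901 tMaxY 0.6182 | tΔX 1.0353 tΔY 3.8637
    t=0.5901 [x] (3,2)
    t=0.6182 [y] (3,3)
    t=1.6254 [x] (2,3)
    t=2.6607 [x] (1,3) — stop
  → r_2 = 2.6607
beam 3: φ=45°, α=255°
  cosα=-0.2588 sinα=-0.9659 | (4,2) | tMaxX 2.2023 tMaxY 0.8696 | tΔX 3.8637 tΔY 1.0353
    t=0.8696 [y] (4,1)
    t=1.9049 [y] (4,0) — stop
  → r_3 = 1.9049
beam 4: φ=135°, α=345°
  cosα=0.9659 sinα=-0.2588 | (4,2) | tMaxX 0.4452 tMaxY 3.2455 | tΔX 1.0353 tΔY 3.8637
    t=0.4452 [x] (5,2) — stop
  → r_4 = 0.4452

ranges = [1.6614, 2.6607, 1.9049, 0.4452]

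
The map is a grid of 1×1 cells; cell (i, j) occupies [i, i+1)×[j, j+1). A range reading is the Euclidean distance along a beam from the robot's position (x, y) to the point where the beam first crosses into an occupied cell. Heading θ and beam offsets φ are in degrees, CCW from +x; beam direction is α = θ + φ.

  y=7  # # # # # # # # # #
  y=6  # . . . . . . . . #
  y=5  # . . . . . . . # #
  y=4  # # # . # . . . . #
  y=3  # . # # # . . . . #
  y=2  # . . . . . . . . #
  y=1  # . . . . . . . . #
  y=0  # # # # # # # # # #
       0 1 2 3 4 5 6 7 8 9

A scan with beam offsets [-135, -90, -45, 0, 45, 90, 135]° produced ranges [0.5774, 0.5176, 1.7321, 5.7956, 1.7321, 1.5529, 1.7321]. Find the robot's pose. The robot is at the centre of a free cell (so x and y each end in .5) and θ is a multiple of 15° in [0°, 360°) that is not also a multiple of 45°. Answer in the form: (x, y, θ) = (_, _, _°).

(x, y, θ) = (2.5, 5.5, 15°)

Enumerate (i+0.5, j+0.5, θ) over the 41 free cells and 16 admissible headings. For each, cast all 7 beams and compare to the given ranges.
  (8.5, 6.5, 285°): beam 1 = 1.0000 ≠ 0.5774 ✗
  (7.5, 2.5, 75°): beam 1 = 1.7321 ≠ 0.5774 ✗
  (6.5, 3.5, 345°): beam 1 = 5.0000 ≠ 0.5774 ✗
  …
  (2.5, 5.5, 15°): r_1=0.5774, r_2=0.5176, r_3=1.7321, r_4=5.7956, r_5=1.7321, r_6=1.5529, r_7=1.7321 — all match ✓
Only this pose fits every beam.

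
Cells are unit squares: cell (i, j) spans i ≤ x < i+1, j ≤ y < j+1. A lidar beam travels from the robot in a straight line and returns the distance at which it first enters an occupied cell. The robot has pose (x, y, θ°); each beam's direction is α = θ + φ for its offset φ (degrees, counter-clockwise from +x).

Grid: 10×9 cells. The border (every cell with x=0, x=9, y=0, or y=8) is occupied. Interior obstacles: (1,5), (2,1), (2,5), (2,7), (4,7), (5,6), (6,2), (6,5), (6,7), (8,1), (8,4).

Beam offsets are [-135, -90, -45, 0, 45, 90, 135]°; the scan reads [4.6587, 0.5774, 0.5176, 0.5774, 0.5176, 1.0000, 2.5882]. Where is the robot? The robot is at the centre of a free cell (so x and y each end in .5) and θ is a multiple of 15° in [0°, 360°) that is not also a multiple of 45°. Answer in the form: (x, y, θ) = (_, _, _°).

(x, y, θ) = (1.5, 4.5, 150°)

Candidates: 45 free-cell centres × 16 headings = 720 poses. Raycast each; keep the one whose scan matches to 4 dp.
  (8.5, 5.5, 60°): beam 1 = 0.5176 ≠ 4.6587 ✗
  (3.5, 1.5, 300°): beam 1 = 0.5176 ≠ 4.6587 ✗
  (3.5, 2.5, 330°): beam 1 = 2.5882 ≠ 4.6587 ✗
  (3.5, 3.5, 15°): beam 1 = 1.7321 ≠ 4.6587 ✗
  (3.5, 2.5, 150°): beam 1 = 5.6940 ≠ 4.6587 ✗
  …
  (1.5, 4.5, 150°): r_1=4.6587, r_2=0.5774, r_3=0.5176, r_4=0.5774, r_5=0.5176, r_6=1.0000, r_7=2.5882 — all match ✓
No second candidate reproduces the full scan.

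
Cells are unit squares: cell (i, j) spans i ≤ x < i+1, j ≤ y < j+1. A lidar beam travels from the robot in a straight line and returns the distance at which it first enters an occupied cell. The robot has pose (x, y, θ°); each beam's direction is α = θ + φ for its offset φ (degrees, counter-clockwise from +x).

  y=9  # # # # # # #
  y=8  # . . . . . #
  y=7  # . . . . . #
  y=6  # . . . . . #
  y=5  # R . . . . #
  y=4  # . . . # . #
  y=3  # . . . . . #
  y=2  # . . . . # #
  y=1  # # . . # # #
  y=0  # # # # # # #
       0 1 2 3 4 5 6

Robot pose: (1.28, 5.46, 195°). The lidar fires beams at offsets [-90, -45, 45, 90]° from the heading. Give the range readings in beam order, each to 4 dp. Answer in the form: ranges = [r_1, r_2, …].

beam 1: φ=-90°, α=105°
  cosα=-0.2588 sinα=0.9659 | (1,5) | tMaxX 1.0818 tMaxY 0.5590 | tΔX 3.8637 tΔY 1.0353
    t=0.5590 [y] (1,6)
    t=1.0818 [x] (0,6) — stop
  → r_1 = 1.0818
beam 2: φ=-45°, α=150°
  cosα=-0.8660 sinα=0.5000 | (1,5) | tMaxX 0.3233 tMaxY 1.0800 | tΔX 1.1547 tΔY 2.0000
    t=0.3233 [x] (0,5) — stop
  → r_2 = 0.3233
beam 3: φ=45°, α=240°
  cosα=-0.5000 sinα=-0.8660 | (1,5) | tMaxX 0.5600 tMaxY 0.5312 | tΔX 2.0000 tΔY 1.1547
    t=0.5312 [y] (1,4)
    t=0.5600 [x] (0,4) — stop
  → r_3 = 0.5600
beam 4: φ=90°, α=285°
  cosα=0.2588 sinα=-0.9659 | (1,5) | tMaxX 2.7819 tMaxY 0.4762 | tΔX 3.8637 tΔY 1.0353
    t=0.4762 [y] (1,4)
    t=1.5115 [y] (1,3)
    t=2.5468 [y] (1,2)
    t=2.7819 [x] (2,2)
    t=3.5821 [y] (2,1)
    t=4.6173 [y] (2,0) — stop
  → r_4 = 4.6173

ranges = [1.0818, 0.3233, 0.5600, 4.6173]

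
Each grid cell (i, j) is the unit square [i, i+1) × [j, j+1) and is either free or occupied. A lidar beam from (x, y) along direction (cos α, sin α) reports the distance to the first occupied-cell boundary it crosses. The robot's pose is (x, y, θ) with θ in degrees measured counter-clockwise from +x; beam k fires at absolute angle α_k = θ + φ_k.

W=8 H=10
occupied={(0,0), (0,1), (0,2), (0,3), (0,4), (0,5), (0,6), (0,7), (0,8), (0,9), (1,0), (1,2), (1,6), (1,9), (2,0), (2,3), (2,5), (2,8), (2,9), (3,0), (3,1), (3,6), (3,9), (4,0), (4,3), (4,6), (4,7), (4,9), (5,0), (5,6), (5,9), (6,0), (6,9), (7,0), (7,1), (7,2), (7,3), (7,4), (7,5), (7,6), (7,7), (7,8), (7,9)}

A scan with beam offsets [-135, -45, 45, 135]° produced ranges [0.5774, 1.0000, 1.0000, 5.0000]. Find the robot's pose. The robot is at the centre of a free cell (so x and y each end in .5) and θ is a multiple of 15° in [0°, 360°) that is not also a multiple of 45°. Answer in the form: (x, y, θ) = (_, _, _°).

(x, y, θ) = (6.5, 5.5, 105°)

Enumerate (i+0.5, j+0.5, θ) over the 37 free cells and 16 admissible headings. For each, cast all 4 beams and compare to the given ranges.
  (6.5, 4.5, 300°): beam 1 = 3.6235 ≠ 0.5774 ✗
  (1.5, 8.5, 15°): beam 1 = 1.0000 ≠ 0.5774 ✗
  (3.5, 7.5, 285°): beam 1 = 1.0000 ≠ 0.5774 ✗
  …
  (6.5, 5.5, 105°): r_1=0.5774, r_2=1.0000, r_3=1.0000, r_4=5.0000 — all match ✓
No second candidate reproduces the full scan.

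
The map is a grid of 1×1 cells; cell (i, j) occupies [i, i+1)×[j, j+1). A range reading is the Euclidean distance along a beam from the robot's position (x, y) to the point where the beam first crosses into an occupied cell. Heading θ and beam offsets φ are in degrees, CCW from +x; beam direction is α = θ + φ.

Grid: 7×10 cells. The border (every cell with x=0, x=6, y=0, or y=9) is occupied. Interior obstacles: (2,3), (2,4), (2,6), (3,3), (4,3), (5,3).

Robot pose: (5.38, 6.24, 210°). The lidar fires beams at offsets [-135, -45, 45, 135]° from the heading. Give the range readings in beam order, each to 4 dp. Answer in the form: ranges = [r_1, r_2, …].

beam 1: φ=-135°, α=75°
  direction (0.2588, 0.9659); cell (5,6); t to first gridline: x 2.3955, y 0.7868 (then +3.8637 / +1.0353)
    (5,7) via y @ 0.7868
    (5,8) via y @ 1.8221
    (6,8) via x @ 2.3955  # hit
  → r_1 = 2.3955
beam 2: φ=-45°, α=165°
  direction (-0.9659, 0.2588); cell (5,6); t to first gridline: x 0.3934, y 2.9364 (then +1.0353 / +3.8637)
    (4,6) via x @ 0.3934
    (3,6) via x @ 1.4287
    (2,6) via x @ 2.4640  # hit
  → r_2 = 2.4640
beam 3: φ=45°, α=255°
  direction (-0.2588, -0.9659); cell (5,6); t to first gridline: x 1.4682, y 0.2485 (then +3.8637 / +1.0353)
    (5,5) via y @ 0.2485
    (5,4) via y @ 1.2837
    (4,4) via x @ 1.4682
    (4,3) via y @ 2.3190  # hit
  → r_3 = 2.3190
beam 4: φ=135°, α=345°
  direction (0.9659, -0.2588); cell (5,6); t to first gridline: x 0.6419, y 0.9273 (then +1.0353 / +3.8637)
    (6,6) via x @ 0.6419  # hit
  → r_4 = 0.6419

ranges = [2.3955, 2.4640, 2.3190, 0.6419]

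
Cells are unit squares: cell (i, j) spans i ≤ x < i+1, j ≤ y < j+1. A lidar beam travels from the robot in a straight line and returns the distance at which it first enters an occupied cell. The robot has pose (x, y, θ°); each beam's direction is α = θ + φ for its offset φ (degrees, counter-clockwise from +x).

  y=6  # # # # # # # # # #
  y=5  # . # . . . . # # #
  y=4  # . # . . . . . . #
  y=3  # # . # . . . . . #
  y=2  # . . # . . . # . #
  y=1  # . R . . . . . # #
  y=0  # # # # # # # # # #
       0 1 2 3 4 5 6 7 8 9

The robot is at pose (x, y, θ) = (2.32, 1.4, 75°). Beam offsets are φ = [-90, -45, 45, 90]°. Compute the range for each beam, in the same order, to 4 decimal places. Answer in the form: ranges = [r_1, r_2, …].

ranges = [1.5455, 1.2000, 1.8475, 1.3666]

beam 1: φ=-90°, α=345°
  cosα=0.9659 sinα=-0.2588 | (2,1) | tMaxX 0.7040 tMaxY 1.5455 | tΔX 1.0353 tΔY 3.8637
    t=0.7040 [x] (3,1)
    t=1.5455 [y] (3,0) — stop
  → r_1 = 1.5455
beam 2: φ=-45°, α=30°
  cosα=0.8660 sinα=0.5000 | (2,1) | tMaxX 0.7852 tMaxY 1.2000 | tΔX 1.1547 tΔY 2.0000
    t=0.7852 [x] (3,1)
    t=1.2000 [y] (3,2) — stop
  → r_2 = 1.2000
beam 3: φ=45°, α=120°
  cosα=-0.5000 sinα=0.8660 | (2,1) | tMaxX 0.6400 tMaxY 0.6928 | tΔX 2.0000 tΔY 1.1547
    t=0.6400 [x] (1,1)
    t=0.6928 [y] (1,2)
    t=1.8475 [y] (1,3) — stop
  → r_3 = 1.8475
beam 4: φ=90°, α=165°
  cosα=-0.9659 sinα=0.2588 | (2,1) | tMaxX 0.3313 tMaxY 2.3182 | tΔX 1.0353 tΔY 3.8637
    t=0.3313 [x] (1,1)
    t=1.3666 [x] (0,1) — stop
  → r_4 = 1.3666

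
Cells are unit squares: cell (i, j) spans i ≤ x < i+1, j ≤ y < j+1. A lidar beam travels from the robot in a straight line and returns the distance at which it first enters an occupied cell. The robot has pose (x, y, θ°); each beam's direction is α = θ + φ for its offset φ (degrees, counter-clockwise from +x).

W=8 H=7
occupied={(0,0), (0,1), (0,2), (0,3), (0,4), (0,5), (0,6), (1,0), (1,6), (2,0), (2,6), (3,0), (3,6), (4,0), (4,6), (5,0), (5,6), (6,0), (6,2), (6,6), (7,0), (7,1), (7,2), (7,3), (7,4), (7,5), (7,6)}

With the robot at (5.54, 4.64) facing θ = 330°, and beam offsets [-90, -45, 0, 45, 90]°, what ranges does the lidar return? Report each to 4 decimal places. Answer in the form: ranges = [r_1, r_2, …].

ranges = [4.2031, 1.7773, 1.6859, 1.5115, 1.5704]

beam 1: φ=-90°, α=240°
  cosα=-0.5000 sinα=-0.8660 | (5,4) | tMaxX 1.0800 tMaxY 0.7390 | tΔX 2.0000 tΔY 1.1547
    t=0.7390 [y] (5,3)
    t=1.0800 [x] (4,3)
    t=1.8937 [y] (4,2)
    t=3.0484 [y] (4,1)
    t=3.0800 [x] (3,1)
    t=4.2031 [y] (3,0) — stop
  → r_1 = 4.2031
beam 2: φ=-45°, α=285°
  cosα=0.2588 sinα=-0.9659 | (5,4) | tMaxX 1.7773 tMaxY 0.6626 | tΔX 3.8637 tΔY 1.0353
    t=0.6626 [y] (5,3)
    t=1.6979 [y] (5,2)
    t=1.7773 [x] (6,2) — stop
  → r_2 = 1.7773
beam 3: φ=0°, α=330°
  cosα=0.8660 sinα=-0.5000 | (5,4) | tMaxX 0.5312 tMaxY 1.2800 | tΔX 1.1547 tΔY 2.0000
    t=0.5312 [x] (6,4)
    t=1.2800 [y] (6,3)
    t=1.6859 [x] (7,3) — stop
  → r_3 = 1.6859
beam 4: φ=45°, α=15°
  cosα=0.9659 sinα=0.2588 | (5,4) | tMaxX 0.4762 tMaxY 1.3909 | tΔX 1.0353 tΔY 3.8637
    t=0.4762 [x] (6,4)
    t=1.3909 [y] (6,5)
    t=1.5115 [x] (7,5) — stop
  → r_4 = 1.5115
beam 5: φ=90°, α=60°
  cosα=0.5000 sinα=0.8660 | (5,4) | tMaxX 0.9200 tMaxY 0.4157 | tΔX 2.0000 tΔY 1.1547
    t=0.4157 [y] (5,5)
    t=0.9200 [x] (6,5)
    t=1.5704 [y] (6,6) — stop
  → r_5 = 1.5704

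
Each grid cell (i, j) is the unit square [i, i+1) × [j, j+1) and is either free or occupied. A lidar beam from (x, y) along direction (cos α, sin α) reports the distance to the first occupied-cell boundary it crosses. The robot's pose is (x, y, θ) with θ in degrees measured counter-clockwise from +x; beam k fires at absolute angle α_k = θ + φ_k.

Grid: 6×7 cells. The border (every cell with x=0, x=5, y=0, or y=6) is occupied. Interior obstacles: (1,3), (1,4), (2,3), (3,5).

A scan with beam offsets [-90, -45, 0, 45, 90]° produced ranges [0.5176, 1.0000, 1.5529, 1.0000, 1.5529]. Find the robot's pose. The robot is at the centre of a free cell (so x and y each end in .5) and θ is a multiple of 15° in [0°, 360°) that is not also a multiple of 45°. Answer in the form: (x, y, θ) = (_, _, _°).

Candidates: 16 free-cell centres × 16 headings = 256 poses. Raycast each; keep the one whose scan matches to 4 dp.
  (3.5, 1.5, 150°): beam 1 = 3.0000 ≠ 0.5176 ✗
  (3.5, 4.5, 330°): beam 1 = 1.0000 ≠ 0.5176 ✗
  (4.5, 2.5, 285°): beam 1 = 3.6235 ≠ 0.5176 ✗
  (1.5, 2.5, 285°): beam 4 = 3.0000 ≠ 1.0000 ✗
  (3.5, 1.5, 255°): beam 1 = 2.5882 ≠ 0.5176 ✗
  …
  (2.5, 5.5, 195°): r_1=0.5176, r_2=1.0000, r_3=1.5529, r_4=1.0000, r_5=1.5529 — all match ✓
No second candidate reproduces the full scan.

(x, y, θ) = (2.5, 5.5, 195°)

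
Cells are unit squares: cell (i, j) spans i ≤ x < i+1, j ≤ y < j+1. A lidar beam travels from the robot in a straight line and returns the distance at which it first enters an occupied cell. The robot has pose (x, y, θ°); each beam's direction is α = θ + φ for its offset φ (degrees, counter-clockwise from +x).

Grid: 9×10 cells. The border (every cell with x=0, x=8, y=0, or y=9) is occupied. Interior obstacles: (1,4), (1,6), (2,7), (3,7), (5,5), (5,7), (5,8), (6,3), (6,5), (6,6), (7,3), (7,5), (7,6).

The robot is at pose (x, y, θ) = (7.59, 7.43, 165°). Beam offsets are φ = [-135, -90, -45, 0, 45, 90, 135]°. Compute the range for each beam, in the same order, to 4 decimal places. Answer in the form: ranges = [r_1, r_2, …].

beam 1: φ=-135°, α=30°
  dir = (cos 30°, sin 30°) = (0.8660, 0.5000); from cell (7,7)
  next x-line at t=0.4734, next y-line at t=1.1400; Δt_x=1.1547, Δt_y=2.0000
    x: enter (8,7) at t=0.4734 ← occupied
  → r_1 = 0.4734
beam 2: φ=-90°, α=75°
  dir = (cos 75°, sin 75°) = (0.2588, 0.9659); from cell (7,7)
  next x-line at t=1.5841, next y-line at t=0.5901; Δt_x=3.8637, Δt_y=1.0353
    y: enter (7,8) at t=0.5901
    x: enter (8,8) at t=1.5841 ← occupied
  → r_2 = 1.5841
beam 3: φ=-45°, α=120°
  dir = (cos 120°, sin 120°) = (-0.5000, 0.8660); from cell (7,7)
  next x-line at t=1.1800, next y-line at t=0.6582; Δt_x=2.0000, Δt_y=1.1547
    y: enter (7,8) at t=0.6582
    x: enter (6,8) at t=1.1800
    y: enter (6,9) at t=1.8129 ← occupied
  → r_3 = 1.8129
beam 4: φ=0°, α=165°
  dir = (cos 165°, sin 165°) = (-0.9659, 0.2588); from cell (7,7)
  next x-line at t=0.6108, next y-line at t=2.2023; Δt_x=1.0353, Δt_y=3.8637
    x: enter (6,7) at t=0.6108
    x: enter (5,7) at t=1.6461 ← occupied
  → r_4 = 1.6461
beam 5: φ=45°, α=210°
  dir = (cos 210°, sin 210°) = (-0.8660, -0.5000); from cell (7,7)
  next x-line at t=0.6813, next y-line at t=0.8600; Δt_x=1.1547, Δt_y=2.0000
    x: enter (6,7) at t=0.6813
    y: enter (6,6) at t=0.8600 ← occupied
  → r_5 = 0.8600
beam 6: φ=90°, α=255°
  dir = (cos 255°, sin 255°) = (-0.2588, -0.9659); from cell (7,7)
  next x-line at t=2.2796, next y-line at t=0.4452; Δt_x=3.8637, Δt_y=1.0353
    y: enter (7,6) at t=0.4452 ← occupied
  → r_6 = 0.4452
beam 7: φ=135°, α=300°
  dir = (cos 300°, sin 300°) = (0.5000, -0.8660); from cell (7,7)
  next x-line at t=0.8200, next y-line at t=0.4965; Δt_x=2.0000, Δt_y=1.1547
    y: enter (7,6) at t=0.4965 ← occupied
  → r_7 = 0.4965

ranges = [0.4734, 1.5841, 1.8129, 1.6461, 0.8600, 0.4452, 0.4965]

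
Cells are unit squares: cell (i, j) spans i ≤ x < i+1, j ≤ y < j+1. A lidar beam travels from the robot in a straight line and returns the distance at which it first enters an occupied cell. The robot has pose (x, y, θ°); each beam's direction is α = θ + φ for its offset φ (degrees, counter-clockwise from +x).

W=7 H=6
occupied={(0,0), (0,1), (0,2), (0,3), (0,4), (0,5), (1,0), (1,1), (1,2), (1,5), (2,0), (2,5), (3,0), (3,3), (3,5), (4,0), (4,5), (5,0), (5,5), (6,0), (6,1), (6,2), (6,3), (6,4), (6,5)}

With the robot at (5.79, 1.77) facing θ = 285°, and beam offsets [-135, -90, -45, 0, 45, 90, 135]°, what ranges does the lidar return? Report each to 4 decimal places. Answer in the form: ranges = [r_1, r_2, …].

ranges = [2.4600, 2.9751, 0.8891, 0.7972, 0.2425, 0.2174, 0.4200]

beam 1: φ=-135°, α=150°
  d=(-0.8660,0.5000)  start (5,1)  tX=0.9122 tY=0.4600  stride 1/|dx|=1.1547 1/|dy|=2.0000
    cross y-line → (5,2), t=0.4600
    cross x-line → (4,2), t=0.9122
    cross x-line → (3,2), t=2.0669
    cross y-line → (3,3), t=2.4600 (wall)
  → r_1 = 2.4600
beam 2: φ=-90°, α=195°
  d=(-0.9659,-0.2588)  start (5,1)  tX=0.8179 tY=2.9751  stride 1/|dx|=1.0353 1/|dy|=3.8637
    cross x-line → (4,1), t=0.8179
    cross x-line → (3,1), t=1.8531
    cross x-line → (2,1), t=2.8884
    cross y-line → (2,0), t=2.9751 (wall)
  → r_2 = 2.9751
beam 3: φ=-45°, α=240°
  d=(-0.5000,-0.8660)  start (5,1)  tX=1.5800 tY=0.8891  stride 1/|dx|=2.0000 1/|dy|=1.1547
    cross y-line → (5,0), t=0.8891 (wall)
  → r_3 = 0.8891
beam 4: φ=0°, α=285°
  d=(0.2588,-0.9659)  start (5,1)  tX=0.8114 tY=0.7972  stride 1/|dx|=3.8637 1/|dy|=1.0353
    cross y-line → (5,0), t=0.7972 (wall)
  → r_4 = 0.7972
beam 5: φ=45°, α=330°
  d=(0.8660,-0.5000)  start (5,1)  tX=0.2425 tY=1.5400  stride 1/|dx|=1.1547 1/|dy|=2.0000
    cross x-line → (6,1), t=0.2425 (wall)
  → r_5 = 0.2425
beam 6: φ=90°, α=15°
  d=(0.9659,0.2588)  start (5,1)  tX=0.2174 tY=0.8887  stride 1/|dx|=1.0353 1/|dy|=3.8637
    cross x-line → (6,1), t=0.2174 (wall)
  → r_6 = 0.2174
beam 7: φ=135°, α=60°
  d=(0.5000,0.8660)  start (5,1)  tX=0.4200 tY=0.2656  stride 1/|dx|=2.0000 1/|dy|=1.1547
    cross y-line → (5,2), t=0.2656
    cross x-line → (6,2), t=0.4200 (wall)
  → r_7 = 0.4200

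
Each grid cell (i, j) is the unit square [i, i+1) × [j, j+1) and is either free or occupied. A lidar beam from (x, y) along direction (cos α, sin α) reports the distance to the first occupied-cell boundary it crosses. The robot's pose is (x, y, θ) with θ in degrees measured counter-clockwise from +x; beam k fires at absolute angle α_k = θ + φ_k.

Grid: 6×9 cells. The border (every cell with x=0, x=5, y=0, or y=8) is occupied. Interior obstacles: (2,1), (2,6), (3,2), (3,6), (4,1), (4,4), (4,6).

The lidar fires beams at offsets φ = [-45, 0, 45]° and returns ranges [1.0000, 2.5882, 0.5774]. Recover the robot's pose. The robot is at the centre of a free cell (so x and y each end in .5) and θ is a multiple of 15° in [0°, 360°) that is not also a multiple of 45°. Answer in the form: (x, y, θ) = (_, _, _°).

(x, y, θ) = (3.5, 7.5, 195°)

The pose lattice has 21·16 = 336 candidates. Test each by forward raycasting.
  (2.5, 2.5, 120°): beam 1 = 3.6235 ≠ 1.0000 ✗
  (2.5, 4.5, 120°): beam 1 = 1.5529 ≠ 1.0000 ✗
  (1.5, 1.5, 15°): beam 1 = 0.5774 ≠ 1.0000 ✗
  (3.5, 3.5, 30°): beam 1 = 1.5529 ≠ 1.0000 ✗
  (1.5, 4.5, 150°): beam 1 = 1.9319 ≠ 1.0000 ✗
  …
  (3.5, 7.5, 195°): r_1=1.0000, r_2=2.5882, r_3=0.5774 — all match ✓
Unique over the lattice → pose = (3.5, 7.5, 195°).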